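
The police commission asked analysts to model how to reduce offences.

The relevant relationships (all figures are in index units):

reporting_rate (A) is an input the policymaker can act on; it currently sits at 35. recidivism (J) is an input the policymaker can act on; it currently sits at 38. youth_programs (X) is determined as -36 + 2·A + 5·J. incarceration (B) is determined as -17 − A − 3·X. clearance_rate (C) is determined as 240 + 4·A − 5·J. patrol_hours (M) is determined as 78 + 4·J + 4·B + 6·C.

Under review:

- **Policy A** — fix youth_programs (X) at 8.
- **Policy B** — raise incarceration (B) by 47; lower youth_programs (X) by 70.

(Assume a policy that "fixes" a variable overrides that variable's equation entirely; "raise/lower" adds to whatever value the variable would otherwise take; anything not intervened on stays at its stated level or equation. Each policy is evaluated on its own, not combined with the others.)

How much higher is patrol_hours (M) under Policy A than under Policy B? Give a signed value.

Policy A (X := 8):
  A = 35
  J = 38
  X = 8
  B = -17 − 35 − 3·8 = -76
  C = 240 + 4·35 − 5·38 = 190
  M = 78 + 4·38 + 4·(-76) + 6·190 = 1066
Policy B (B + 47, X − 70):
  A = 35
  J = 38
  X = -36 + 2·35 + 5·38 (−70 from intervention) = 154
  B = -17 − 35 − 3·154 (+47 from intervention) = -467
  C = 240 + 4·35 − 5·38 = 190
  M = 78 + 4·38 + 4·(-467) + 6·190 = -498
M: 1066 − (-498) = 1564

1564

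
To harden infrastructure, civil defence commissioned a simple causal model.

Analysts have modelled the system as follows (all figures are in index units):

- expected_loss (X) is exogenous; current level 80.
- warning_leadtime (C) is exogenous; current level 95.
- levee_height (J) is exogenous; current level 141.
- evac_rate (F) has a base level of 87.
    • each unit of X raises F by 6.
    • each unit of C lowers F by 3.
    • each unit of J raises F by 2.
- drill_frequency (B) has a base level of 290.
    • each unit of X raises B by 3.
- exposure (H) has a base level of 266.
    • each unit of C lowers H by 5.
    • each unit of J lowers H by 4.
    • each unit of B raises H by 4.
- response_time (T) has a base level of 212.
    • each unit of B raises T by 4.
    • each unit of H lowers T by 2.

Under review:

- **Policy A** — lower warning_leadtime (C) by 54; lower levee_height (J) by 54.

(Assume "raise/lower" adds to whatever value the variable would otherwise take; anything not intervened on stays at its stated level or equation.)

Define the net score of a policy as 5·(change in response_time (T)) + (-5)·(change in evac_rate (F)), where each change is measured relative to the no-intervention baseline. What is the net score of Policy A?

Baseline:
  X = 80
  C = 95
  J = 141
  F = 87 + 6·80 − 3·95 + 2·141 = 564
  B = 290 + 3·80 = 530
  H = 266 − 5·95 − 4·141 + 4·530 = 1347
  T = 212 + 4·530 − 2·1347 = -362
Policy A (C − 54, J − 54):
  X = 80
  C = 95 − 54 = 41
  J = 141 − 54 = 87
  F = 87 + 6·80 − 3·41 + 2·87 = 618
  B = 290 + 3·80 = 530
  H = 266 − 5·41 − 4·87 + 4·530 = 1833
  T = 212 + 4·530 − 2·1833 = -1334
ΔT = -1334 − (-362) = -972; ΔF = 618 − 564 = 54
Score = 5·(-972) + (-5)·54 = -5130

-5130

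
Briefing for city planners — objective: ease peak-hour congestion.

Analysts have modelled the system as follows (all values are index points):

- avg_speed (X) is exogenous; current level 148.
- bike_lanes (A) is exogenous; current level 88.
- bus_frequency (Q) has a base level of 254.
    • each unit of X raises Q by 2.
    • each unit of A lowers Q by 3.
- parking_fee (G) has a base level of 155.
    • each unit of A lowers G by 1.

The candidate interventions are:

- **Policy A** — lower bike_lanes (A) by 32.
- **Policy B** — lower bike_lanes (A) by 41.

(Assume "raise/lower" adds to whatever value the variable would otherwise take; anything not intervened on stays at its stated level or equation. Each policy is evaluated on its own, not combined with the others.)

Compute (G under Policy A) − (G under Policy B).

-9

Policy A (A − 32):
  A = 88 − 32 = 56
  G = 155 − 56 = 99
Policy B (A − 41):
  A = 88 − 41 = 47
  G = 155 − 47 = 108
G: 99 − 108 = -9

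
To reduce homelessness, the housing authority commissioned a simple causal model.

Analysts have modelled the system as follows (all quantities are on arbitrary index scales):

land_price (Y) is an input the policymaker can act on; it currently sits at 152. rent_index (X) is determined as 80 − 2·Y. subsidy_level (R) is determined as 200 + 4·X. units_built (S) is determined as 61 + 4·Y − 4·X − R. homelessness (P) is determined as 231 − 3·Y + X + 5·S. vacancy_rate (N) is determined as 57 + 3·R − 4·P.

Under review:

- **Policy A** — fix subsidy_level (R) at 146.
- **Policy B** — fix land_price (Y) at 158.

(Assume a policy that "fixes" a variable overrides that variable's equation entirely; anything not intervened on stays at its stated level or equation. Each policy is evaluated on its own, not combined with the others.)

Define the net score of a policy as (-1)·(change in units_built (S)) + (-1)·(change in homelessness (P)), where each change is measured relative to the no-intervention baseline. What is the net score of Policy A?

5052

Baseline:
  Y = 152
  X = 80 − 2·152 = -224
  R = 200 + 4·(-224) = -696
  S = 61 + 4·152 − 4·(-224) − (-696) = 2261
  P = 231 − 3·152 + (-224) + 5·2261 = 10856
Policy A (R := 146):
  Y = 152
  X = 80 − 2·152 = -224
  R = 146
  S = 61 + 4·152 − 4·(-224) − 146 = 1419
  P = 231 − 3·152 + (-224) + 5·1419 = 6646
ΔS = 1419 − 2261 = -842; ΔP = 6646 − 10856 = -4210
Score = (-1)·(-842) + (-1)·(-4210) = 5052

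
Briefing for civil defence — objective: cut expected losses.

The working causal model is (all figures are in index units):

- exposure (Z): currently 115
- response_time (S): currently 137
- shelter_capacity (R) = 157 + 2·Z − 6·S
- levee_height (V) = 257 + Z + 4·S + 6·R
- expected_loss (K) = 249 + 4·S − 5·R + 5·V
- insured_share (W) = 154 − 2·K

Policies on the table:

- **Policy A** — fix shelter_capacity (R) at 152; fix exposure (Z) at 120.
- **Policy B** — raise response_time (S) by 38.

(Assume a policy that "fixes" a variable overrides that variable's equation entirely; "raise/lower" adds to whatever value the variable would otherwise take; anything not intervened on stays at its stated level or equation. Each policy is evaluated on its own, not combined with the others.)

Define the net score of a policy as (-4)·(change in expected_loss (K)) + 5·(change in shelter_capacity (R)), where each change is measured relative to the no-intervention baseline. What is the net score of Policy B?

18012

Baseline:
  Z = 115
  S = 137
  R = 157 + 2·115 − 6·137 = -435
  V = 257 + 115 + 4·137 + 6·(-435) = -1690
  K = 249 + 4·137 − 5·(-435) + 5·(-1690) = -5478
Policy B (S + 38):
  Z = 115
  S = 137 + 38 = 175
  R = 157 + 2·115 − 6·175 = -663
  V = 257 + 115 + 4·175 + 6·(-663) = -2906
  K = 249 + 4·175 − 5·(-663) + 5·(-2906) = -10266
ΔK = -10266 − (-5478) = -4788; ΔR = -663 − (-435) = -228
Score = (-4)·(-4788) + 5·(-228) = 18012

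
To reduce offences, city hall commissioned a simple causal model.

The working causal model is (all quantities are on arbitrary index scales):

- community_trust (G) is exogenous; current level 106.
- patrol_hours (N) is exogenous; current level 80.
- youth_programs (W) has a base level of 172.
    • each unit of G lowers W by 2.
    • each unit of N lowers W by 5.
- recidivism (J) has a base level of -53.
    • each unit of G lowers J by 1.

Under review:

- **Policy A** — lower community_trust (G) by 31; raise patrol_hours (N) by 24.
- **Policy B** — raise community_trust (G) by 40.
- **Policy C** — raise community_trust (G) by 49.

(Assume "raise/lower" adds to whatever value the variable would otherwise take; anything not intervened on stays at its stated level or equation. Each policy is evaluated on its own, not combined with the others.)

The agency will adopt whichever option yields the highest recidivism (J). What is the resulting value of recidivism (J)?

-128

Policy A (G − 31, N + 24):
  G = 106 − 31 = 75
  J = -53 − 75 = -128
Policy B (G + 40):
  G = 106 + 40 = 146
  J = -53 − 146 = -199
Policy C (G + 49):
  G = 106 + 49 = 155
  J = -53 − 155 = -208
Comparing — Policy A: J=-128, Policy B: J=-199, Policy C: J=-208. Highest is -128 (Policy A).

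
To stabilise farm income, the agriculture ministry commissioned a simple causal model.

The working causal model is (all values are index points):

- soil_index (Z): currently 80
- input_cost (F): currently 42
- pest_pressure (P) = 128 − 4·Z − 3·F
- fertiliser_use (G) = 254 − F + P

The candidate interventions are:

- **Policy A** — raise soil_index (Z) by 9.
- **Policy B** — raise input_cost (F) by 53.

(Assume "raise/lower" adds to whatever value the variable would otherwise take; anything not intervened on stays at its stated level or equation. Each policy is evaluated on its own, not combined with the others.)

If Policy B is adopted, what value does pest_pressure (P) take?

Policy B (F + 53):
  Z = 80
  F = 42 + 53 = 95
  P = 128 − 4·80 − 3·95 = -477

-477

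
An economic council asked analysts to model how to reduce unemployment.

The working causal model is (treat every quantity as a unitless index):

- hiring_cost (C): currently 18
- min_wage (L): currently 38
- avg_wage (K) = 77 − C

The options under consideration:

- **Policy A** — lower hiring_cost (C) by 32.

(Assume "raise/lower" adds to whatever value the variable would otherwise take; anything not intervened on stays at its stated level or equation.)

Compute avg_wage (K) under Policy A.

Policy A (C − 32):
  C = 18 − 32 = -14
  K = 77 − (-14) = 91

91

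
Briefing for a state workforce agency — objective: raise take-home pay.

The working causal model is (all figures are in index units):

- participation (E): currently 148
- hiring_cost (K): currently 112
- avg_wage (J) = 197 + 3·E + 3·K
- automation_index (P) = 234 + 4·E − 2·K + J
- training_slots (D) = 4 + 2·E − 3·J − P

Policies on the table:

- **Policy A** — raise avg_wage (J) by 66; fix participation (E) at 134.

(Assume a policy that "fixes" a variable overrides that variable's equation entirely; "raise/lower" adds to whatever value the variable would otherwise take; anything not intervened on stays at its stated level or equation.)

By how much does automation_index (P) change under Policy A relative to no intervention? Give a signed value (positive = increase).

-32

Baseline:
  E = 148
  K = 112
  J = 197 + 3·148 + 3·112 = 977
  P = 234 + 4·148 − 2·112 + 977 = 1579
Policy A (J + 66, E := 134):
  E = 134
  K = 112
  J = 197 + 3·134 + 3·112 (+66 from intervention) = 1001
  P = 234 + 4·134 − 2·112 + 1001 = 1547
Change in P: 1547 − 1579 = -32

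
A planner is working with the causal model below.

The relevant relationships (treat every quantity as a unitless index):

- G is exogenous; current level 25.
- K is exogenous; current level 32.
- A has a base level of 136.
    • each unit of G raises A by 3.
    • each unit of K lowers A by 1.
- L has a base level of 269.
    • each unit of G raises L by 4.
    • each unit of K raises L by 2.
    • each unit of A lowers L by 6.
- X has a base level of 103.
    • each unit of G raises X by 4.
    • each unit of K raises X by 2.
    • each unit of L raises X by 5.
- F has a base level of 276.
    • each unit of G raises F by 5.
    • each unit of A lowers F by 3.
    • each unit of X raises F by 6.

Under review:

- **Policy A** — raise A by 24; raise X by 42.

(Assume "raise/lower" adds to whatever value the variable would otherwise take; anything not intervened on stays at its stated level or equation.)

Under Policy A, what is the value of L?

Policy A (A + 24, X + 42):
  G = 25
  K = 32
  A = 136 + 3·25 − 32 (+24 from intervention) = 203
  L = 269 + 4·25 + 2·32 − 6·203 = -785

-785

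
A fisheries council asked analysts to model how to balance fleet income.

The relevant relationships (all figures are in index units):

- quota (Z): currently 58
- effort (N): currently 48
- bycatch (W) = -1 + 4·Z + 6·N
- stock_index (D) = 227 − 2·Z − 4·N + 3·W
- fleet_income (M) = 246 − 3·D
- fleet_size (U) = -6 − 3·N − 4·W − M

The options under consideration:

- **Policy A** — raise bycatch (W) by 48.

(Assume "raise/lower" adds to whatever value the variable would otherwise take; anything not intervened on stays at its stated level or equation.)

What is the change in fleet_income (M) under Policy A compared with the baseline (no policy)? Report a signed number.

-432

Baseline:
  Z = 58
  N = 48
  W = -1 + 4·58 + 6·48 = 519
  D = 227 − 2·58 − 4·48 + 3·519 = 1476
  M = 246 − 3·1476 = -4182
Policy A (W + 48):
  Z = 58
  N = 48
  W = -1 + 4·58 + 6·48 (+48 from intervention) = 567
  D = 227 − 2·58 − 4·48 + 3·567 = 1620
  M = 246 − 3·1620 = -4614
Change in M: -4614 − (-4182) = -432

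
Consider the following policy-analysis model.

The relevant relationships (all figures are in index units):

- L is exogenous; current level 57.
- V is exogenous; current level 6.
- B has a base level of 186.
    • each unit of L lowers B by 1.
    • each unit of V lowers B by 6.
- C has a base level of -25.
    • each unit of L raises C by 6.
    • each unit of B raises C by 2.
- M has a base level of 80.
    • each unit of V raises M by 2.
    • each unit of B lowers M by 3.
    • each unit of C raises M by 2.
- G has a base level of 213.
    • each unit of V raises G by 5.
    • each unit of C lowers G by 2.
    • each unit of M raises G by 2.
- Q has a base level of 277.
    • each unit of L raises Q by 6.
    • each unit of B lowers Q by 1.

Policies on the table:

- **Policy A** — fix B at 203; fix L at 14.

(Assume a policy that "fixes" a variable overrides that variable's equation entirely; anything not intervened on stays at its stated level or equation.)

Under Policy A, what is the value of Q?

Policy A (B := 203, L := 14):
  L = 14
  V = 6
  B = 203
  Q = 277 + 6·14 − 203 = 158

158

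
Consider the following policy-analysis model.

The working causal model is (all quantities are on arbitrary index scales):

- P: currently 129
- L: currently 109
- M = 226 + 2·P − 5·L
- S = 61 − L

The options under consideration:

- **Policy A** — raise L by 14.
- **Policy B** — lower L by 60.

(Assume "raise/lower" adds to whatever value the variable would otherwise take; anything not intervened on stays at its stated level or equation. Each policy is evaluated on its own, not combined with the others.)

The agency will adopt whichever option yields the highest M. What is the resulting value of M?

239

Policy A (L + 14):
  P = 129
  L = 109 + 14 = 123
  M = 226 + 2·129 − 5·123 = -131
Policy B (L − 60):
  P = 129
  L = 109 − 60 = 49
  M = 226 + 2·129 − 5·49 = 239
Comparing — Policy A: M=-131, Policy B: M=239. Highest is 239 (Policy B).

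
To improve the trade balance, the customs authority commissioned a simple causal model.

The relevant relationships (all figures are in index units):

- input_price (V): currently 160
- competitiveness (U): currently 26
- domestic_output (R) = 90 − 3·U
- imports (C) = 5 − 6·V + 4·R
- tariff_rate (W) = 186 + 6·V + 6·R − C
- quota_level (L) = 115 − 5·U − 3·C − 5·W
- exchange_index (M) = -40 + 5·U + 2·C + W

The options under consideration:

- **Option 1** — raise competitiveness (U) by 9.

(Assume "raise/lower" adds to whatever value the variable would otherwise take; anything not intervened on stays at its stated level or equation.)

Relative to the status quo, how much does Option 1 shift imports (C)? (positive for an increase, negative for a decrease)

-108

Baseline:
  V = 160
  U = 26
  R = 90 − 3·26 = 12
  C = 5 − 6·160 + 4·12 = -907
Option 1 (U + 9):
  V = 160
  U = 26 + 9 = 35
  R = 90 − 3·35 = -15
  C = 5 − 6·160 + 4·(-15) = -1015
Change in C: -1015 − (-907) = -108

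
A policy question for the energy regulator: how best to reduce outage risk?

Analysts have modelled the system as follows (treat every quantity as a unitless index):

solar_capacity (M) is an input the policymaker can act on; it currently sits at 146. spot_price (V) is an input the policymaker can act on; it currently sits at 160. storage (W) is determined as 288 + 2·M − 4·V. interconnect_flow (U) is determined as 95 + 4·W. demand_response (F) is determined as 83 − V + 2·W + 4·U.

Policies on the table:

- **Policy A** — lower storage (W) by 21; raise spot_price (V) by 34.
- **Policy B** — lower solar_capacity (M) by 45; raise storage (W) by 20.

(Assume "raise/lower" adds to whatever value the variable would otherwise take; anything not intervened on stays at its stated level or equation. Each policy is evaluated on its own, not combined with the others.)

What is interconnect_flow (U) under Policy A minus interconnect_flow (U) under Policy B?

-348

Policy A (W − 21, V + 34):
  M = 146
  V = 160 + 34 = 194
  W = 288 + 2·146 − 4·194 (−21 from intervention) = -217
  U = 95 + 4·(-217) = -773
Policy B (M − 45, W + 20):
  M = 146 − 45 = 101
  V = 160
  W = 288 + 2·101 − 4·160 (+20 from intervention) = -130
  U = 95 + 4·(-130) = -425
U: -773 − (-425) = -348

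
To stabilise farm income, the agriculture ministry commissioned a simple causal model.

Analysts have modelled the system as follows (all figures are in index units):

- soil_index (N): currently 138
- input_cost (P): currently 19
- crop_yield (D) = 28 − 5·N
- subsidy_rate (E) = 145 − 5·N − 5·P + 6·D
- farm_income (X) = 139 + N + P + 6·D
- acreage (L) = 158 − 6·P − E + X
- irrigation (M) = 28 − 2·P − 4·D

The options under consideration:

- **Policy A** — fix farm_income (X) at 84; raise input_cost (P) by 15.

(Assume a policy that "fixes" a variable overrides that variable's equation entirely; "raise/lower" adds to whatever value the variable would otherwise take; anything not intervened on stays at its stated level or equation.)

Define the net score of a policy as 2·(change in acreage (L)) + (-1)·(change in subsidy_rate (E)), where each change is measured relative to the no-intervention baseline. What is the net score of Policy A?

7565

Baseline:
  N = 138
  P = 19
  D = 28 − 5·138 = -662
  E = 145 − 5·138 − 5·19 + 6·(-662) = -4612
  X = 139 + 138 + 19 + 6·(-662) = -3676
  L = 158 − 6·19 − (-4612) + (-3676) = 980
Policy A (X := 84, P + 15):
  N = 138
  P = 19 + 15 = 34
  D = 28 − 5·138 = -662
  E = 145 − 5·138 − 5·34 + 6·(-662) = -4687
  X = 84
  L = 158 − 6·34 − (-4687) + 84 = 4725
ΔL = 4725 − 980 = 3745; ΔE = -4687 − (-4612) = -75
Score = 2·3745 + (-1)·(-75) = 7565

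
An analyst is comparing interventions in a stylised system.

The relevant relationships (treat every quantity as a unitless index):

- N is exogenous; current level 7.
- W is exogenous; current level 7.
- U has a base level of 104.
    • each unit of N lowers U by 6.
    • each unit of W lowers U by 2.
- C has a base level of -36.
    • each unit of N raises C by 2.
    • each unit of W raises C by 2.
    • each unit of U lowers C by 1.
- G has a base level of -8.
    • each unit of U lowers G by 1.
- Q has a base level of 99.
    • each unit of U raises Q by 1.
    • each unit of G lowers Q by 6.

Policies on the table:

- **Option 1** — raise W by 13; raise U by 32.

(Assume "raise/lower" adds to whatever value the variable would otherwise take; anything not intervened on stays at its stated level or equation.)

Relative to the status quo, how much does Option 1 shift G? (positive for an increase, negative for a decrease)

Baseline:
  N = 7
  W = 7
  U = 104 − 6·7 − 2·7 = 48
  G = -8 − 48 = -56
Option 1 (W + 13, U + 32):
  N = 7
  W = 7 + 13 = 20
  U = 104 − 6·7 − 2·20 (+32 from intervention) = 54
  G = -8 − 54 = -62
Change in G: -62 − (-56) = -6

-6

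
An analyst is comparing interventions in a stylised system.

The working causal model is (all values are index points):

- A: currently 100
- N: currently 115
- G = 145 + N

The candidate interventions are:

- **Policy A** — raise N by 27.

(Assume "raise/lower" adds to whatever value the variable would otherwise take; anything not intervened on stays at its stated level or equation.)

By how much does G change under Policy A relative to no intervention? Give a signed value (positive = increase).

27

Baseline:
  N = 115
  G = 145 + 115 = 260
Policy A (N + 27):
  N = 115 + 27 = 142
  G = 145 + 142 = 287
Change in G: 287 − 260 = 27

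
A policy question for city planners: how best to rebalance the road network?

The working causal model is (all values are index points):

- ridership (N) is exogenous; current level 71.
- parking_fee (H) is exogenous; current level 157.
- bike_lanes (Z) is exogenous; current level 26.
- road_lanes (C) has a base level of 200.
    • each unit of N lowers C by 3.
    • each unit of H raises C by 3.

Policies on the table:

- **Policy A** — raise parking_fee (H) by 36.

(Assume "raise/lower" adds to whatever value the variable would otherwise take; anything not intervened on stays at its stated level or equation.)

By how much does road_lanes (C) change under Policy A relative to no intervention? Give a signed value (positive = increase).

108

Baseline:
  N = 71
  H = 157
  C = 200 − 3·71 + 3·157 = 458
Policy A (H + 36):
  N = 71
  H = 157 + 36 = 193
  C = 200 − 3·71 + 3·193 = 566
Change in C: 566 − 458 = 108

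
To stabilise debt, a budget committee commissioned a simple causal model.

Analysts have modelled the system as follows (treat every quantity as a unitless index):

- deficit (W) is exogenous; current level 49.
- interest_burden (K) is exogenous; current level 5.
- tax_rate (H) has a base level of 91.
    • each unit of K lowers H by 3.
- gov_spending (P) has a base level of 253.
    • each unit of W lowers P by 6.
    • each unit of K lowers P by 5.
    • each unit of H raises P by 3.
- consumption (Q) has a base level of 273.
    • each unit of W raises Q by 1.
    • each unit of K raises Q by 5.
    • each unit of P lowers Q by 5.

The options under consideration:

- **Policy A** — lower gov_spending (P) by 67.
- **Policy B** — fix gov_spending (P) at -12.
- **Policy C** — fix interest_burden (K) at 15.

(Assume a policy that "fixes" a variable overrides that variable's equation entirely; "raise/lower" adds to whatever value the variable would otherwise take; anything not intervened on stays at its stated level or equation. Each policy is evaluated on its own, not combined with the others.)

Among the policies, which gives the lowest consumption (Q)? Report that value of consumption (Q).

-128

Policy A (P − 67):
  W = 49
  K = 5
  H = 91 − 3·5 = 76
  P = 253 − 6·49 − 5·5 + 3·76 (−67 from intervention) = 95
  Q = 273 + 49 + 5·5 − 5·95 = -128
Policy B (P := -12):
  W = 49
  K = 5
  H = 91 − 3·5 = 76
  P = -12
  Q = 273 + 49 + 5·5 − 5·(-12) = 407
Policy C (K := 15):
  W = 49
  K = 15
  H = 91 − 3·15 = 46
  P = 253 − 6·49 − 5·15 + 3·46 = 22
  Q = 273 + 49 + 5·15 − 5·22 = 287
Comparing — Policy A: Q=-128, Policy B: Q=407, Policy C: Q=287. Lowest is -128 (Policy A).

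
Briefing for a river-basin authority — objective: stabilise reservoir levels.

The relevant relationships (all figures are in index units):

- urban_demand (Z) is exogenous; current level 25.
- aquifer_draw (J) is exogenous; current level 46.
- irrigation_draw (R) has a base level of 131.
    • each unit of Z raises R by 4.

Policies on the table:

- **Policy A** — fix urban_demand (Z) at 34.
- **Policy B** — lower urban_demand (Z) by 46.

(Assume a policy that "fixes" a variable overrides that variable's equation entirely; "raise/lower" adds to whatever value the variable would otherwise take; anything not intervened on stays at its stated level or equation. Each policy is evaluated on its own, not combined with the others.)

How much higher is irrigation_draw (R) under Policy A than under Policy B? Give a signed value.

220

Policy A (Z := 34):
  Z = 34
  R = 131 + 4·34 = 267
Policy B (Z − 46):
  Z = 25 − 46 = -21
  R = 131 + 4·(-21) = 47
R: 267 − 47 = 220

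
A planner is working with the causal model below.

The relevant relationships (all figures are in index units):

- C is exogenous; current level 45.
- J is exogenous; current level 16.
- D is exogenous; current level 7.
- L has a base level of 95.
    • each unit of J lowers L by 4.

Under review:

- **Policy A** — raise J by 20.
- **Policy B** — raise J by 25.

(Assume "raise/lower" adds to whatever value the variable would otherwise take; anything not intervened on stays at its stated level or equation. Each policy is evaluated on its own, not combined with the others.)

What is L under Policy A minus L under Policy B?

20

Policy A (J + 20):
  J = 16 + 20 = 36
  L = 95 − 4·36 = -49
Policy B (J + 25):
  J = 16 + 25 = 41
  L = 95 − 4·41 = -69
L: -49 − (-69) = 20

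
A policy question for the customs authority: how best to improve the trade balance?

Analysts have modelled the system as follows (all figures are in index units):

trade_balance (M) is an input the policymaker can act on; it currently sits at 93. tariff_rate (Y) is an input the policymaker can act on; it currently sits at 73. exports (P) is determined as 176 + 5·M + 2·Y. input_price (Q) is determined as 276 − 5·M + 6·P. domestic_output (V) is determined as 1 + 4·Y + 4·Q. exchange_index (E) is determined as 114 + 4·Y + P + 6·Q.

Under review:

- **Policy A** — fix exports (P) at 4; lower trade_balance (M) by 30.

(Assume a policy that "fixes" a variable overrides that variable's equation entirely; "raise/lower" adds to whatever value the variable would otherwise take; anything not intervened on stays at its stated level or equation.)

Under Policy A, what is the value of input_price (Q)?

-15

Policy A (P := 4, M − 30):
  M = 93 − 30 = 63
  Y = 73
  P = 4
  Q = 276 − 5·63 + 6·4 = -15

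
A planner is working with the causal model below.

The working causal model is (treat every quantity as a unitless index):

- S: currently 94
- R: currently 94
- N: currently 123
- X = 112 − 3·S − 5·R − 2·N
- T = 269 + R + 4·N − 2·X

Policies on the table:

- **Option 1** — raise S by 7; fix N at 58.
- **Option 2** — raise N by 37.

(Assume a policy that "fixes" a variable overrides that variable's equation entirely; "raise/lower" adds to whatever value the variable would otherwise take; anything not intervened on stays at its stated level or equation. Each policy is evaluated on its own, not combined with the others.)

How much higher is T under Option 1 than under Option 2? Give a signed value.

-774

Option 1 (S + 7, N := 58):
  S = 94 + 7 = 101
  R = 94
  N = 58
  X = 112 − 3·101 − 5·94 − 2·58 = -777
  T = 269 + 94 + 4·58 − 2·(-777) = 2149
Option 2 (N + 37):
  S = 94
  R = 94
  N = 123 + 37 = 160
  X = 112 − 3·94 − 5·94 − 2·160 = -960
  T = 269 + 94 + 4·160 − 2·(-960) = 2923
T: 2149 − 2923 = -774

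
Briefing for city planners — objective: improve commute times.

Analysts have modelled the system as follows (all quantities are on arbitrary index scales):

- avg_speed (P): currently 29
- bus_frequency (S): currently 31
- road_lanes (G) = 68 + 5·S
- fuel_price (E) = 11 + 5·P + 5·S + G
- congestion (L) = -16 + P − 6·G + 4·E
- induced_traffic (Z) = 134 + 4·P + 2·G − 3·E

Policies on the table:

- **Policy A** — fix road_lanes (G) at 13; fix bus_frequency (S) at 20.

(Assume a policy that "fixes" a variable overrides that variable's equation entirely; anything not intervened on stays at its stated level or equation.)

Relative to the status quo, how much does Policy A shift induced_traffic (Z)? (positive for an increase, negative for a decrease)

Baseline:
  P = 29
  S = 31
  G = 68 + 5·31 = 223
  E = 11 + 5·29 + 5·31 + 223 = 534
  Z = 134 + 4·29 + 2·223 − 3·534 = -906
Policy A (G := 13, S := 20):
  P = 29
  S = 20
  G = 13
  E = 11 + 5·29 + 5·20 + 13 = 269
  Z = 134 + 4·29 + 2·13 − 3·269 = -531
Change in Z: -531 − (-906) = 375

375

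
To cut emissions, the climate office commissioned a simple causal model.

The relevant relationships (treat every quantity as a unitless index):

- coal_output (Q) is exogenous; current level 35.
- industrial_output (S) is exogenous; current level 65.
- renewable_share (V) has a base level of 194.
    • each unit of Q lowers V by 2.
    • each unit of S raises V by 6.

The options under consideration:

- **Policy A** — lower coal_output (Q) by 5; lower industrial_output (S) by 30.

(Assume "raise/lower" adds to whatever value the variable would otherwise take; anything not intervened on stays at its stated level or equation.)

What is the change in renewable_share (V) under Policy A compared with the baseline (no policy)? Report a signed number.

-170

Baseline:
  Q = 35
  S = 65
  V = 194 − 2·35 + 6·65 = 514
Policy A (Q − 5, S − 30):
  Q = 35 − 5 = 30
  S = 65 − 30 = 35
  V = 194 − 2·30 + 6·35 = 344
Change in V: 344 − 514 = -170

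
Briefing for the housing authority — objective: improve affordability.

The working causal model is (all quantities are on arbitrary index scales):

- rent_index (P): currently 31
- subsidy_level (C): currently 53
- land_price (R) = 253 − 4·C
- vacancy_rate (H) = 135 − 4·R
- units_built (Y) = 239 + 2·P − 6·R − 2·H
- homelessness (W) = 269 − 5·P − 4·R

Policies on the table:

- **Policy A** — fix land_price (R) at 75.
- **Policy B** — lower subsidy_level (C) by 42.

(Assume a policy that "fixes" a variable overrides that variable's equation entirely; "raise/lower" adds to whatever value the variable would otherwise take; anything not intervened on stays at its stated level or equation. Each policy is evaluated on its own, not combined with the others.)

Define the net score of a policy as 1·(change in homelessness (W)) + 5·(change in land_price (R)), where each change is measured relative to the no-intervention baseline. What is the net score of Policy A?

34

Baseline:
  P = 31
  C = 53
  R = 253 − 4·53 = 41
  W = 269 − 5·31 − 4·41 = -50
Policy A (R := 75):
  P = 31
  C = 53
  R = 75
  W = 269 − 5·31 − 4·75 = -186
ΔW = -186 − (-50) = -136; ΔR = 75 − 41 = 34
Score = 1·(-136) + 5·34 = 34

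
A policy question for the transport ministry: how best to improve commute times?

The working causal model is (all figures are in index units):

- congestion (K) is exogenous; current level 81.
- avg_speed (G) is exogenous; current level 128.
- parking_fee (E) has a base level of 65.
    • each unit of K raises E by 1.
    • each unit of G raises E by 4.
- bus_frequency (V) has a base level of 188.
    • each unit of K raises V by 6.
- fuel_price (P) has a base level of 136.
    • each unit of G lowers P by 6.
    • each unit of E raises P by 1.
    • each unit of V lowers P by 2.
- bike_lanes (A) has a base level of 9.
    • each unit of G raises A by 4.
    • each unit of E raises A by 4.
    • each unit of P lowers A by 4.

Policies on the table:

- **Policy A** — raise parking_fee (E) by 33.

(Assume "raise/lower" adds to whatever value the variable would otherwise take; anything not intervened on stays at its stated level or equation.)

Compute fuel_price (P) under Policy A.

Policy A (E + 33):
  K = 81
  G = 128
  E = 65 + 81 + 4·128 (+33 from intervention) = 691
  V = 188 + 6·81 = 674
  P = 136 − 6·128 + 691 − 2·674 = -1289

-1289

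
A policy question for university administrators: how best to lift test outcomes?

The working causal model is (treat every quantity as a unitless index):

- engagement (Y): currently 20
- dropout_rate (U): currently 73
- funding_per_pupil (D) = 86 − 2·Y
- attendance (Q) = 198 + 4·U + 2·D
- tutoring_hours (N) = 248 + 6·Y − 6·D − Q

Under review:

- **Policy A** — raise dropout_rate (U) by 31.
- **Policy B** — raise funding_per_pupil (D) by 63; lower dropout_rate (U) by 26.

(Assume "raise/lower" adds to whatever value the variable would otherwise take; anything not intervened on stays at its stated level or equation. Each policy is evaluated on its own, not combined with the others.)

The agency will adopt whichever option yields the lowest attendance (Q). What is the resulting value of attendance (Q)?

604

Policy A (U + 31):
  Y = 20
  U = 73 + 31 = 104
  D = 86 − 2·20 = 46
  Q = 198 + 4·104 + 2·46 = 706
Policy B (D + 63, U − 26):
  Y = 20
  U = 73 − 26 = 47
  D = 86 − 2·20 (+63 from intervention) = 109
  Q = 198 + 4·47 + 2·109 = 604
Comparing — Policy A: Q=706, Policy B: Q=604. Lowest is 604 (Policy B).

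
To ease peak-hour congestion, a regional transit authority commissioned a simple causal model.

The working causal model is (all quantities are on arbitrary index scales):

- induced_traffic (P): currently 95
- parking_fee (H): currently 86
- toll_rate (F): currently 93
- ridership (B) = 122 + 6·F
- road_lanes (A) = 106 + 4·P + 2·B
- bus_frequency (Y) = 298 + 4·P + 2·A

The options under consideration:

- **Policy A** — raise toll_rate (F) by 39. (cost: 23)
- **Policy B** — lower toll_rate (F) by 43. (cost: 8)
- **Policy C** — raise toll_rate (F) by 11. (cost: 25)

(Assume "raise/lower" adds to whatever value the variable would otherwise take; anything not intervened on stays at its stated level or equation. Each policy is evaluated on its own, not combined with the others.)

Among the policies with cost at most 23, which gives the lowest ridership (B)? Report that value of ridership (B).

Policy A (F + 39):
  F = 93 + 39 = 132
  B = 122 + 6·132 = 914
Policy B (F − 43):
  F = 93 − 43 = 50
  B = 122 + 6·50 = 422
Comparing — Policy A: B=914, Policy B: B=422. Lowest is 422 (Policy B).

422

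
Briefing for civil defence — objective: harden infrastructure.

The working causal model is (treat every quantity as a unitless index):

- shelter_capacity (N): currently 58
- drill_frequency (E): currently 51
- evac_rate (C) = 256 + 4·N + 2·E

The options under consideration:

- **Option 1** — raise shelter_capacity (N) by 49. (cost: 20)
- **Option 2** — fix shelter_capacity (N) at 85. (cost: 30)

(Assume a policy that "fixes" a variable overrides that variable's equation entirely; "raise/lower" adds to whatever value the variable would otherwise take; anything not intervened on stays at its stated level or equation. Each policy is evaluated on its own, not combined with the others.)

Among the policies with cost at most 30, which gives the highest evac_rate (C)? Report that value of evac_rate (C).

786

Option 1 (N + 49):
  N = 58 + 49 = 107
  E = 51
  C = 256 + 4·107 + 2·51 = 786
Option 2 (N := 85):
  N = 85
  E = 51
  C = 256 + 4·85 + 2·51 = 698
Comparing — Option 1: C=786, Option 2: C=698. Highest is 786 (Option 1).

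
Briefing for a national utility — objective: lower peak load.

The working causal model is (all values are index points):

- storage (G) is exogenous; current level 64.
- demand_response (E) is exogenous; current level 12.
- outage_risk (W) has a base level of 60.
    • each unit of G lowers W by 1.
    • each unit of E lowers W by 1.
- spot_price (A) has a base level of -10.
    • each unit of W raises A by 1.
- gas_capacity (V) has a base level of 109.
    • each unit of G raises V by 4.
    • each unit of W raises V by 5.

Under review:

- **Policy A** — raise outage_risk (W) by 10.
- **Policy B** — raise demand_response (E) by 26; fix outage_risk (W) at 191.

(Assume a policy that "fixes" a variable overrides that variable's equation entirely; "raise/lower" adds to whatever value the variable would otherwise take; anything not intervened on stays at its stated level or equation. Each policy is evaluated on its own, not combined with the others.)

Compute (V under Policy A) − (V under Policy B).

Policy A (W + 10):
  G = 64
  E = 12
  W = 60 − 64 − 12 (+10 from intervention) = -6
  V = 109 + 4·64 + 5·(-6) = 335
Policy B (E + 26, W := 191):
  G = 64
  E = 12 + 26 = 38
  W = 191
  V = 109 + 4·64 + 5·191 = 1320
V: 335 − 1320 = -985

-985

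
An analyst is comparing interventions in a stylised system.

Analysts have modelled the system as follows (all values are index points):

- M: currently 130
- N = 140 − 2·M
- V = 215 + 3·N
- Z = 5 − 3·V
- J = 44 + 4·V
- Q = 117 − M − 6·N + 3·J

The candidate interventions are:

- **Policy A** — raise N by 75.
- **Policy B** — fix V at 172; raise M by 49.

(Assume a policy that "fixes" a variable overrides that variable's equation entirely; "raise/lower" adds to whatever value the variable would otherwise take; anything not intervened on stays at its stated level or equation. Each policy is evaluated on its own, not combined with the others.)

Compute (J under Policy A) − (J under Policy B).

Policy A (N + 75):
  M = 130
  N = 140 − 2·130 (+75 from intervention) = -45
  V = 215 + 3·(-45) = 80
  J = 44 + 4·80 = 364
Policy B (V := 172, M + 49):
  M = 130 + 49 = 179
  N = 140 − 2·179 = -218
  V = 172
  J = 44 + 4·172 = 732
J: 364 − 732 = -368

-368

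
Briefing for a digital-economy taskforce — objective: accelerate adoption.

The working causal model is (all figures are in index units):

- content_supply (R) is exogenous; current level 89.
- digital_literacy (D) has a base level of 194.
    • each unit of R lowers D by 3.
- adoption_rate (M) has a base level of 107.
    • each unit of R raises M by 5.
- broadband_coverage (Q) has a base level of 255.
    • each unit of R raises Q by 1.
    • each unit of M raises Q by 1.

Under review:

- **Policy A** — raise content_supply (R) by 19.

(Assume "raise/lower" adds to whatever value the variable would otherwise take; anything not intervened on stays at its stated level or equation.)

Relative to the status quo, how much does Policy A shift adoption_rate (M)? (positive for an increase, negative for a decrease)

95

Baseline:
  R = 89
  M = 107 + 5·89 = 552
Policy A (R + 19):
  R = 89 + 19 = 108
  M = 107 + 5·108 = 647
Change in M: 647 − 552 = 95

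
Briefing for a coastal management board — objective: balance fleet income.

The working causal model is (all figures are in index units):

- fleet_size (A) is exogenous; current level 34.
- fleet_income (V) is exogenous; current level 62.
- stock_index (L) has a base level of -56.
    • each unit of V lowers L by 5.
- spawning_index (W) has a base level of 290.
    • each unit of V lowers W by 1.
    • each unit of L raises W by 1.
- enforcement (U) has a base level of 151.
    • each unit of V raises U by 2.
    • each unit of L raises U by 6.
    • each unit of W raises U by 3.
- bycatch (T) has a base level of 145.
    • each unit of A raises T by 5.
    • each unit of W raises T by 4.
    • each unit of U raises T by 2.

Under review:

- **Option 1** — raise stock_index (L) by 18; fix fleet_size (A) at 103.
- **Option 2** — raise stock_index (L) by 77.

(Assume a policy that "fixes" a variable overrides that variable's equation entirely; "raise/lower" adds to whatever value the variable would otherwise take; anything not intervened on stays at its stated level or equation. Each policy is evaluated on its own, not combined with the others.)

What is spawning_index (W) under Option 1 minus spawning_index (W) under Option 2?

Option 1 (L + 18, A := 103):
  V = 62
  L = -56 − 5·62 (+18 from intervention) = -348
  W = 290 − 62 + (-348) = -120
Option 2 (L + 77):
  V = 62
  L = -56 − 5·62 (+77 from intervention) = -289
  W = 290 − 62 + (-289) = -61
W: -120 − (-61) = -59

-59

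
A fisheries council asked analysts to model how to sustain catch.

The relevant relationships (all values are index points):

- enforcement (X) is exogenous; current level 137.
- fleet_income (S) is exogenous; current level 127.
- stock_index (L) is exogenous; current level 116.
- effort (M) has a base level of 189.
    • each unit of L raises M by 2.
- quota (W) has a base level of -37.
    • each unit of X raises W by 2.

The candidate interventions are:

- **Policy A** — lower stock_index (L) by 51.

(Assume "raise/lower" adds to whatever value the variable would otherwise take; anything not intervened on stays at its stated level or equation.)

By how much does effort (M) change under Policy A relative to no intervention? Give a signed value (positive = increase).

Baseline:
  L = 116
  M = 189 + 2·116 = 421
Policy A (L − 51):
  L = 116 − 51 = 65
  M = 189 + 2·65 = 319
Change in M: 319 − 421 = -102

-102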